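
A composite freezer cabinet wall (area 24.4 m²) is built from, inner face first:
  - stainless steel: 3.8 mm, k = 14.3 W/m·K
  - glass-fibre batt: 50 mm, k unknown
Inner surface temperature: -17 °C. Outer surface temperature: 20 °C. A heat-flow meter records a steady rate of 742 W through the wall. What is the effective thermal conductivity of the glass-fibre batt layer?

k ≈ 0.0411 W/(m·K)

Treating each layer as a thermal resistance in series:
R_stainless steel = L/(kA) = 0.0038/(14.3×24.4) = 1.089×10^-5 K/W
Sum of known resistances R_other = 1.089×10^-5 K/W
Total R = ΔT/Q = 37/742 = 0.04987 K/W
R_glass-fibre batt = R_total − R_other = 0.04985 K/W
k = L/(R·A) = 0.05/(0.04985×24.4)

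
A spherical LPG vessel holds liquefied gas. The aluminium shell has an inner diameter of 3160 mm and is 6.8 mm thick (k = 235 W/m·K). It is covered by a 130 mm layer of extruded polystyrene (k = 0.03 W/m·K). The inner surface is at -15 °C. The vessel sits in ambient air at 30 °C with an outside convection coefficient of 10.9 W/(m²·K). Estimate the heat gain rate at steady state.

Q ≈ 349 W

Spherical conduction: R = (1/r_in − 1/r_out)/(4πk) per layer; series-sum.
R_aluminium shell = (1/1.58 − 1/1.5868)/(4π×235) = 9.184×10^-7 K/W
R_extruded polystyrene = (1/1.5868 − 1/1.7168)/(4π×0.03) = 0.1266 K/W
R_outer film = 1/(h·4πr_o²) = 1/(10.9×4π×1.7168²) = 0.002477 K/W
R_total = 0.1291 K/W
Q = ΔT/R_total = 45/0.1291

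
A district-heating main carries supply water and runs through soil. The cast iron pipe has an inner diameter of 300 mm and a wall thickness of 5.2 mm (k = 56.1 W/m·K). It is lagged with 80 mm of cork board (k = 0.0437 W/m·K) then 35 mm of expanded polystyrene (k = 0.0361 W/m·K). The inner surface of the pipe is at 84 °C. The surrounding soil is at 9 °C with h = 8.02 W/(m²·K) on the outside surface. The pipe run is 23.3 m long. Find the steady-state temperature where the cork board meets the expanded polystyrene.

T ≈ 32.4 °C

Treating each annulus and film as a series resistance:
R_cast iron pipe wall = ln(155.2/150)/(2π×56.1×23.3) = 4.149×10^-6 K/W
R_cork board = ln(235.2/155.2)/(2π×0.0437×23.3) = 0.06498 K/W
R_expanded polystyrene = ln(270.2/235.2)/(2π×0.0361×23.3) = 0.02625 K/W
R_outer film = 1/(h_o·2πr_oL) = 1/(8.02×2π×0.2702×23.3) = 0.003152 K/W
R_total = 0.09439 K/W
Q = ΔT/R_total = 75/0.09439
Q = 795 W
T_interface = T_inner − Q·ΣR(inner→interface) = 84 − 795×0.06498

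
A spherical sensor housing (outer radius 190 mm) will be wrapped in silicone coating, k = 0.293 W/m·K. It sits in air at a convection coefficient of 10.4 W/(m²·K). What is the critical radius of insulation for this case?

r_cr ≈ 56.3 mm

For a sphere r_cr = 2k/h = 2×0.293/10.4
r_cr = 56.3 mm; since the bare radius (190 mm) is above r_cr, any added insulation will reduce heat loss.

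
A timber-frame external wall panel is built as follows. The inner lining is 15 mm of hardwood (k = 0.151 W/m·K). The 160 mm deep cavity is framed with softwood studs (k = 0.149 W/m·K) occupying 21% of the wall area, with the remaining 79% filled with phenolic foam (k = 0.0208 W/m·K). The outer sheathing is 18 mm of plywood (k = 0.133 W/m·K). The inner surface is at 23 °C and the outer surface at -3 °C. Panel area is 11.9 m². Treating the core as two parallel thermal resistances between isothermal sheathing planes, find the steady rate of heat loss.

Sheathing layers in series; stud and cavity paths in parallel between them.
R_inner = 0.015/(0.151×11.9) = 0.008348 K/W
R_stud  = 0.16/(0.149×0.21×11.9) = 0.4297 K/W
R_cav   = 0.16/(0.0208×0.79×11.9) = 0.8182 K/W
1/R_core = 1/R_stud + 1/R_cav → R_core = 0.2817 K/W
R_outer = 0.018/(0.133×11.9) = 0.01137 K/W
R_total = 0.3015 K/W
Q = ΔT/R_total = 26/0.3015

Q ≈ 86.2 W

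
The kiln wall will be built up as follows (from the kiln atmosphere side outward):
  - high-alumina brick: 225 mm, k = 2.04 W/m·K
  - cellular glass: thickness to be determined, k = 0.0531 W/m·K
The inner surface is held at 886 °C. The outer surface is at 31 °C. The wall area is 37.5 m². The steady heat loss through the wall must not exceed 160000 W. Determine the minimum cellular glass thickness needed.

Using the resistance-network approach (series):
R_high-alumina brick = L/(kA) = 0.225/(2.04×37.5) = 0.002941 K/W
Sum of the known resistances R_other = 0.002941 K/W
Required total resistance R_tot = ΔT/Q_allow = 855/160000 = 0.005344 K/W
R_cellular glass = R_tot − R_other = 0.002403 K/W
L = R·k·A = 0.002403×0.0531×37.5

L ≈ 4.78 mm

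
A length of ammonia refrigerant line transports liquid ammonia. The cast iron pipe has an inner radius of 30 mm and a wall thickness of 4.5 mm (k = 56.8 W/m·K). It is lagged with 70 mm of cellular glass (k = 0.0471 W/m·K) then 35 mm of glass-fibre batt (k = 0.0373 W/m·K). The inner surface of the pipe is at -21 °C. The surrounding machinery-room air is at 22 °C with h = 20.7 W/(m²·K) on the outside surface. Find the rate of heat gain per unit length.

q′ ≈ 8.54 W/m

Per-layer cylindrical resistances, series-summed:
R_cast iron pipe wall = ln(34.5/30)/(2π×56.8×1) = 3.916×10^-4 K/W
R_cellular glass = ln(104.5/34.5)/(2π×0.0471×1) = 3.745 K/W
R_glass-fibre batt = ln(139.5/104.5)/(2π×0.0373×1) = 1.233 K/W
R_outer film = 1/(h_o·2πr_oL) = 1/(20.7×2π×0.1395×1) = 0.05512 K/W
R_total = 5.033 K/W
Q = ΔT/R_total = 43/5.033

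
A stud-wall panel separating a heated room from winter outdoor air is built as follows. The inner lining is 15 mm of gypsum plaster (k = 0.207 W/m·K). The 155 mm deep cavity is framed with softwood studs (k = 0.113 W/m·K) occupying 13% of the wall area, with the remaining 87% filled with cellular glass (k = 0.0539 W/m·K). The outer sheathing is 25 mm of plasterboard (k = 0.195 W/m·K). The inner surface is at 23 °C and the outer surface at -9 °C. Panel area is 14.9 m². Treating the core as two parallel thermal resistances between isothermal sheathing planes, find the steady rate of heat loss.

Q ≈ 175 W

Sheathing layers in series; stud and cavity paths in parallel between them.
R_inner = 0.015/(0.207×14.9) = 0.004863 K/W
R_stud  = 0.155/(0.113×0.13×14.9) = 0.7081 K/W
R_cav   = 0.155/(0.0539×0.87×14.9) = 0.2218 K/W
1/R_core = 1/R_stud + 1/R_cav → R_core = 0.1689 K/W
R_outer = 0.025/(0.195×14.9) = 0.008604 K/W
R_total = 0.1824 K/W
Q = ΔT/R_total = 32/0.1824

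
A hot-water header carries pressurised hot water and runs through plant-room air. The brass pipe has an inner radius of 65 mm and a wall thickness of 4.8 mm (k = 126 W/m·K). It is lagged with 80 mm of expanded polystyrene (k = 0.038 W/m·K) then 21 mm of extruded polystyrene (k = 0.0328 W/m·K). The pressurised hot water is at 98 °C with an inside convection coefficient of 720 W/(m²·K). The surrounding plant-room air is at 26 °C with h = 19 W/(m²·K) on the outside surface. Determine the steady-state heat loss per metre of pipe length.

Cylindrical conduction, so R = ln(r₂/r₁)/(2πkL) per layer, in series:
R_inner film = 1/(h_i·2πr₁L) = 1/(720×2π×0.065×1) = 0.003401 K/W
R_brass pipe wall = ln(69.8/65)/(2π×126×1) = 8.999×10^-5 K/W
R_expanded polystyrene = ln(149.8/69.8)/(2π×0.038×1) = 3.198 K/W
R_extruded polystyrene = ln(170.8/149.8)/(2π×0.0328×1) = 0.6366 K/W
R_outer film = 1/(h_o·2πr_oL) = 1/(19×2π×0.1708×1) = 0.04904 K/W
R_total = 3.888 K/W
Q = ΔT/R_total = 72/3.888

q′ ≈ 18.5 W/m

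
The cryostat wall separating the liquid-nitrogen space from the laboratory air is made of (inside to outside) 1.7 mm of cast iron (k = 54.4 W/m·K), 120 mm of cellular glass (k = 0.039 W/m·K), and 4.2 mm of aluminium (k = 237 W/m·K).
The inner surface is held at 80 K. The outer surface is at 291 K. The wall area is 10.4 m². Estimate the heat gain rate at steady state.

Q ≈ 713 W

Using the resistance-network approach (series):
R_cast iron = L/(kA) = 0.0017/(54.4×10.4) = 3.005×10^-6 K/W
R_cellular glass = L/(kA) = 0.12/(0.039×10.4) = 0.2959 K/W
R_aluminium = L/(kA) = 0.0042/(237×10.4) = 1.704×10^-6 K/W
R_total = 0.2959 K/W
Q = ΔT / R_total = 211 / 0.2959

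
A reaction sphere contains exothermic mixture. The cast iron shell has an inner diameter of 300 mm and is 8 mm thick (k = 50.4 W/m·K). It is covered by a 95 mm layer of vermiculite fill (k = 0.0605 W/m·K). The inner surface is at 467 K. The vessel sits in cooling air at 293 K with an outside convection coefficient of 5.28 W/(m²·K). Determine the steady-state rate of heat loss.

Radial (spherical) resistances in series:
R_cast iron shell = (1/0.15 − 1/0.158)/(4π×50.4) = 5.33×10^-4 K/W
R_vermiculite fill = (1/0.158 − 1/0.253)/(4π×0.0605) = 3.126 K/W
R_outer film = 1/(h·4πr_o²) = 1/(5.28×4π×0.253²) = 0.2355 K/W
R_total = 3.362 K/W
Q = ΔT/R_total = 174/3.362

Q ≈ 51.8 W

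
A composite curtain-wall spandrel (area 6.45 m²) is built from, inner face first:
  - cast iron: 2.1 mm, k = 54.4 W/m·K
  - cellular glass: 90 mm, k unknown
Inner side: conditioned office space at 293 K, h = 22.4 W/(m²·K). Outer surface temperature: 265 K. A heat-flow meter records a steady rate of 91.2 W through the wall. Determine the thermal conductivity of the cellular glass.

k ≈ 0.0465 W/(m·K)

Using the resistance-network approach (series):
R_inner film = 1/(h_i·A) = 1/(22.4×6.45) = 0.006921 K/W
R_cast iron = L/(kA) = 0.0021/(54.4×6.45) = 5.985×10^-6 K/W
Sum of known resistances R_other = 0.006927 K/W
Total R = ΔT/Q = 28/91.2 = 0.307 K/W
R_cellular glass = R_total − R_other = 0.3001 K/W
k = L/(R·A) = 0.09/(0.3001×6.45)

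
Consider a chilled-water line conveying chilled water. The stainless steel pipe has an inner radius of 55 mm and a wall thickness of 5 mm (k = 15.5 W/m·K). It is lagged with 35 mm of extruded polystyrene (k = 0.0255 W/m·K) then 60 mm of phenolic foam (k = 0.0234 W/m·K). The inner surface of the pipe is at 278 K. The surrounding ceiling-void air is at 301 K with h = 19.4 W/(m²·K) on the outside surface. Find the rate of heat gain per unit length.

For a radial system each layer contributes R = ln(r_out/r_in)/(2πkL); films add R = 1/(hA).
R_stainless steel pipe wall = ln(60/55)/(2π×15.5×1) = 8.934×10^-4 K/W
R_extruded polystyrene = ln(95/60)/(2π×0.0255×1) = 2.868 K/W
R_phenolic foam = ln(155/95)/(2π×0.0234×1) = 3.33 K/W
R_outer film = 1/(h_o·2πr_oL) = 1/(19.4×2π×0.155×1) = 0.05293 K/W
R_total = 6.252 K/W
Q = ΔT/R_total = 23/6.252

q′ ≈ 3.68 W/m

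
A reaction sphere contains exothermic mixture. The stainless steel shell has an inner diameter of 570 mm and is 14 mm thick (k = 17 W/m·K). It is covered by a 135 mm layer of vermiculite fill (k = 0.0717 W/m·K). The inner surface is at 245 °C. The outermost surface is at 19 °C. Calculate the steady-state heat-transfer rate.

Spherical conduction: R = (1/r_in − 1/r_out)/(4πk) per layer; series-sum.
R_stainless steel shell = (1/0.285 − 1/0.299)/(4π×17) = 7.69×10^-4 K/W
R_vermiculite fill = (1/0.299 − 1/0.434)/(4π×0.0717) = 1.155 K/W
R_total = 1.155 K/W
Q = ΔT/R_total = 226/1.155

Q ≈ 196 W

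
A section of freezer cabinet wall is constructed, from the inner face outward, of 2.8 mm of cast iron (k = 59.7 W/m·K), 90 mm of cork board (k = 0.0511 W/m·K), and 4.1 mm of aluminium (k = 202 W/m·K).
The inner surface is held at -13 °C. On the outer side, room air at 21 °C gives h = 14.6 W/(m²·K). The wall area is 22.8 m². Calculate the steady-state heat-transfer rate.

Thermal resistances in series:
R_cast iron = L/(kA) = 0.0028/(59.7×22.8) = 2.057×10^-6 K/W
R_cork board = L/(kA) = 0.09/(0.0511×22.8) = 0.07725 K/W
R_aluminium = L/(kA) = 0.0041/(202×22.8) = 8.902×10^-7 K/W
R_outer film = 1/(h_o·A) = 1/(14.6×22.8) = 0.003004 K/W
R_total = 0.08025 K/W
Q = ΔT / R_total = 34 / 0.08025

Q ≈ 424 W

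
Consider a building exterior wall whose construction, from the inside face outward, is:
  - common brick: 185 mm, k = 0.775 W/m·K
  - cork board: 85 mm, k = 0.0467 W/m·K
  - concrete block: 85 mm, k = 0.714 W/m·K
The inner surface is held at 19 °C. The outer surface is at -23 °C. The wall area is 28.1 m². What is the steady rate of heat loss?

Thermal resistances in series:
R_common brick = L/(kA) = 0.185/(0.775×28.1) = 0.008495 K/W
R_cork board = L/(kA) = 0.085/(0.0467×28.1) = 0.06477 K/W
R_concrete block = L/(kA) = 0.085/(0.714×28.1) = 0.004237 K/W
R_total = 0.0775 K/W
Q = ΔT / R_total = 42 / 0.0775

Q ≈ 542 W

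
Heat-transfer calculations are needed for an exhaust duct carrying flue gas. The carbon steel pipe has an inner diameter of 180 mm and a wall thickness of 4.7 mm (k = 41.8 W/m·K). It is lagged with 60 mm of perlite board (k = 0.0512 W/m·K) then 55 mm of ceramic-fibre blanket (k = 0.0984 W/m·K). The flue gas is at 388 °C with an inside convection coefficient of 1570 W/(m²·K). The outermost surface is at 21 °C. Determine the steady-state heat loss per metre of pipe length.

q′ ≈ 182 W/m

Treating each annulus and film as a series resistance:
R_inner film = 1/(h_i·2πr₁L) = 1/(1570×2π×0.09×1) = 0.001126 K/W
R_carbon steel pipe wall = ln(94.7/90)/(2π×41.8×1) = 1.938×10^-4 K/W
R_perlite board = ln(154.7/94.7)/(2π×0.0512×1) = 1.526 K/W
R_ceramic-fibre blanket = ln(209.7/154.7)/(2π×0.0984×1) = 0.492 K/W
R_total = 2.019 K/W
Q = ΔT/R_total = 367/2.019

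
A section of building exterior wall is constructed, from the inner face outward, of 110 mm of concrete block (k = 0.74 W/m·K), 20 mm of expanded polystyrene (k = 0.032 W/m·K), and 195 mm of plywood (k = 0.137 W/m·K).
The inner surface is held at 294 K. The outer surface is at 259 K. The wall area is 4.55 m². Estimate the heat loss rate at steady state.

Q ≈ 72.5 W

Treating each layer as a thermal resistance in series:
R_concrete block = L/(kA) = 0.11/(0.74×4.55) = 0.03267 K/W
R_expanded polystyrene = L/(kA) = 0.02/(0.032×4.55) = 0.1374 K/W
R_plywood = L/(kA) = 0.195/(0.137×4.55) = 0.3128 K/W
R_total = 0.4829 K/W
Q = ΔT / R_total = 35 / 0.4829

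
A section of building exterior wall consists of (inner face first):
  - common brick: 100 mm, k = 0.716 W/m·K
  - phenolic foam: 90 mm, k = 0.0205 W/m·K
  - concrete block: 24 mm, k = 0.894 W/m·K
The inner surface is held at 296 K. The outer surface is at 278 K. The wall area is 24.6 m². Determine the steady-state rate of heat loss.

Series thermal resistances:
R_common brick = L/(kA) = 0.1/(0.716×24.6) = 0.005677 K/W
R_phenolic foam = L/(kA) = 0.09/(0.0205×24.6) = 0.1785 K/W
R_concrete block = L/(kA) = 0.024/(0.894×24.6) = 0.001091 K/W
R_total = 0.1852 K/W
Q = ΔT / R_total = 18 / 0.1852

Q ≈ 97.2 W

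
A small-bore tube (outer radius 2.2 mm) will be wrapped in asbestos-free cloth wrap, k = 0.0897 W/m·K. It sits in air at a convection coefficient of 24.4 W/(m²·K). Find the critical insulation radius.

For a cylinder r_cr = k/h = 0.0897/24.4
r_cr = 3.68 mm; since the bare radius (2.2 mm) is below r_cr, adding a thin layer of insulation will *increase* heat loss.

r_cr ≈ 3.68 mm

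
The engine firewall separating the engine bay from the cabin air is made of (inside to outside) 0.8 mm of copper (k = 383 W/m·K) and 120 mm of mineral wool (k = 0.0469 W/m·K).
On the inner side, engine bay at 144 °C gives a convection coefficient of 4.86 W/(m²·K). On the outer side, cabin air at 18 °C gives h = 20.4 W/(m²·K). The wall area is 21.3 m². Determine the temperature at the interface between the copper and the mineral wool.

T ≈ 135 °C

Treating each layer as a thermal resistance in series:
R_inner film = 1/(h_i·A) = 1/(4.86×21.3) = 0.00966 K/W
R_copper = L/(kA) = 0.0008/(383×21.3) = 9.806×10^-8 K/W
R_mineral wool = L/(kA) = 0.12/(0.0469×21.3) = 0.1201 K/W
R_outer film = 1/(h_o·A) = 1/(20.4×21.3) = 0.002301 K/W
R_total = 0.1321 K/W;  Q = ΔT/R_total = 126/0.1321 = 953.9 W
T_interface = T_inner − Q·ΣR(inner→interface) = 144 − 954×0.00966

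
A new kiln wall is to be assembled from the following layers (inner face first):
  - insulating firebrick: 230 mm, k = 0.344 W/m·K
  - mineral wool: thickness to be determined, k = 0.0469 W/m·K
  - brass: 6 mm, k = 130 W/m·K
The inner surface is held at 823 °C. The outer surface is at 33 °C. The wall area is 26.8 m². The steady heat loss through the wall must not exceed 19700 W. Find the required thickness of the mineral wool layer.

L ≈ 19 mm

Using the resistance-network approach (series):
R_insulating firebrick = L/(kA) = 0.23/(0.344×26.8) = 0.02495 K/W
R_brass = L/(kA) = 0.006/(130×26.8) = 1.722×10^-6 K/W
Sum of the known resistances R_other = 0.02495 K/W
Required total resistance R_tot = ΔT/Q_allow = 790/19700 = 0.0401 K/W
R_mineral wool = R_tot − R_other = 0.01515 K/W
L = R·k·A = 0.01515×0.0469×26.8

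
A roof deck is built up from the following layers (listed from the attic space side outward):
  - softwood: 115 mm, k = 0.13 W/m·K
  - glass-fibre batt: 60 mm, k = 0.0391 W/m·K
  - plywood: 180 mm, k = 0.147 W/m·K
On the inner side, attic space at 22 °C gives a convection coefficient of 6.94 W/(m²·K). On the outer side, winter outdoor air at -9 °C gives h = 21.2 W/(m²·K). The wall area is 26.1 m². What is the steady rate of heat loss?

Q ≈ 211 W

Series thermal resistances:
R_inner film = 1/(h_i·A) = 1/(6.94×26.1) = 0.005521 K/W
R_softwood = L/(kA) = 0.115/(0.13×26.1) = 0.03389 K/W
R_glass-fibre batt = L/(kA) = 0.06/(0.0391×26.1) = 0.05879 K/W
R_plywood = L/(kA) = 0.18/(0.147×26.1) = 0.04692 K/W
R_outer film = 1/(h_o·A) = 1/(21.2×26.1) = 0.001807 K/W
R_total = 0.1469 K/W
Q = ΔT / R_total = 31 / 0.1469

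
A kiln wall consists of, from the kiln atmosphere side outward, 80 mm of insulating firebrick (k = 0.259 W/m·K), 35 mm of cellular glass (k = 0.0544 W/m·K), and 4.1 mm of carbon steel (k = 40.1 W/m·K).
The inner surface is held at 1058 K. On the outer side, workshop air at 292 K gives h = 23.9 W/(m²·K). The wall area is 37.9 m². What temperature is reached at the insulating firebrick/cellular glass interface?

Thermal resistances in series:
R_insulating firebrick = L/(kA) = 0.08/(0.259×37.9) = 0.00815 K/W
R_cellular glass = L/(kA) = 0.035/(0.0544×37.9) = 0.01698 K/W
R_carbon steel = L/(kA) = 0.0041/(40.1×37.9) = 2.698×10^-6 K/W
R_outer film = 1/(h_o·A) = 1/(23.9×37.9) = 0.001104 K/W
R_total = 0.02623 K/W;  Q = ΔT/R_total = 766/0.02623 = 29200 W
T_interface = T_inner − Q·ΣR(inner→interface) = 1058 − 29200×0.00815

T ≈ 820 K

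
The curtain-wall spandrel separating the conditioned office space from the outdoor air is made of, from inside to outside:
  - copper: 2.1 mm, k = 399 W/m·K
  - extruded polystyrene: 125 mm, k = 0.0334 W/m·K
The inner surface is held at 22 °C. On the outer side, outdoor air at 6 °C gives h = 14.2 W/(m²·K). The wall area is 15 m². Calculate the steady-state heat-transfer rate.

Q ≈ 62.9 W

Treating each layer as a thermal resistance in series:
R_copper = L/(kA) = 0.0021/(399×15) = 3.509×10^-7 K/W
R_extruded polystyrene = L/(kA) = 0.125/(0.0334×15) = 0.2495 K/W
R_outer film = 1/(h_o·A) = 1/(14.2×15) = 0.004695 K/W
R_total = 0.2542 K/W
Q = ΔT / R_total = 16 / 0.2542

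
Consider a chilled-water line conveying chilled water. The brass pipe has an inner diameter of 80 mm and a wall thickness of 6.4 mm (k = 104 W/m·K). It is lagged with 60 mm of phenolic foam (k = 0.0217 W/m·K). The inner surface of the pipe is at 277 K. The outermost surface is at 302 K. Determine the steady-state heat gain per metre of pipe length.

Per-layer cylindrical resistances, series-summed:
R_brass pipe wall = ln(46.4/40)/(2π×104×1) = 2.271×10^-4 K/W
R_phenolic foam = ln(106.4/46.4)/(2π×0.0217×1) = 6.087 K/W
R_total = 6.087 K/W
Q = ΔT/R_total = 25/6.087

q′ ≈ 4.11 W/m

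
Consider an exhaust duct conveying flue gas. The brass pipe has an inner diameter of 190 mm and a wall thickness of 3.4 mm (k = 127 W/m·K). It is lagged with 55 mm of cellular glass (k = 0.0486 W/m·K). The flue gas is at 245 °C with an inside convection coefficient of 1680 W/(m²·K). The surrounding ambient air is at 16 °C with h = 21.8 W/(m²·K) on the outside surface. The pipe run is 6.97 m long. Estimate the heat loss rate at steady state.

Treating each annulus and film as a series resistance:
R_inner film = 1/(h_i·2πr₁L) = 1/(1680×2π×0.095×6.97) = 1.431×10^-4 K/W
R_brass pipe wall = ln(98.4/95)/(2π×127×6.97) = 6.322×10^-6 K/W
R_cellular glass = ln(153.4/98.4)/(2π×0.0486×6.97) = 0.2086 K/W
R_outer film = 1/(h_o·2πr_oL) = 1/(21.8×2π×0.1534×6.97) = 0.006828 K/W
R_total = 0.2156 K/W
Q = ΔT/R_total = 229/0.2156

Q ≈ 1060 W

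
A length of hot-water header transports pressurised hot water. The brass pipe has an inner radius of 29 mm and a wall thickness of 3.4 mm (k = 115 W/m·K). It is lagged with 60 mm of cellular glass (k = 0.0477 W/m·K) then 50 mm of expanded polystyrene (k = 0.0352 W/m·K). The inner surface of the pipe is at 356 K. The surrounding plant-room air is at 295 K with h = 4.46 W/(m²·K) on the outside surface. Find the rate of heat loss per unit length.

q′ ≈ 10.7 W/m

Radial resistances (cylindrical: R_cond = ln(r_o/r_i)/(2πkL), R_conv = 1/(h·2πrL)):
R_brass pipe wall = ln(32.4/29)/(2π×115×1) = 1.534×10^-4 K/W
R_cellular glass = ln(92.4/32.4)/(2π×0.0477×1) = 3.497 K/W
R_expanded polystyrene = ln(142.4/92.4)/(2π×0.0352×1) = 1.956 K/W
R_outer film = 1/(h_o·2πr_oL) = 1/(4.46×2π×0.1424×1) = 0.2506 K/W
R_total = 5.703 K/W
Q = ΔT/R_total = 61/5.703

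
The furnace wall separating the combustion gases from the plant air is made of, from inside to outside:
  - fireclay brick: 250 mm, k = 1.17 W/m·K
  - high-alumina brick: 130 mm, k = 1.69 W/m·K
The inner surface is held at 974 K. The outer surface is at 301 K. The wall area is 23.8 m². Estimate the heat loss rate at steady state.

Q ≈ 55100 W

Thermal resistances in series:
R_fireclay brick = L/(kA) = 0.25/(1.17×23.8) = 0.008978 K/W
R_high-alumina brick = L/(kA) = 0.13/(1.69×23.8) = 0.003232 K/W
R_total = 0.01221 K/W
Q = ΔT / R_total = 673 / 0.01221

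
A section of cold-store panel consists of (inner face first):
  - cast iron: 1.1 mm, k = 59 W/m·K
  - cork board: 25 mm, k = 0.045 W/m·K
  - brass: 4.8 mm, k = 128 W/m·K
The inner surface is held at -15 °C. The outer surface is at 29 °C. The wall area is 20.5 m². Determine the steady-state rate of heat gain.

Q ≈ 1620 W

Using the resistance-network approach (series):
R_cast iron = L/(kA) = 0.0011/(59×20.5) = 9.095×10^-7 K/W
R_cork board = L/(kA) = 0.025/(0.045×20.5) = 0.0271 K/W
R_brass = L/(kA) = 0.0048/(128×20.5) = 1.829×10^-6 K/W
R_total = 0.0271 K/W
Q = ΔT / R_total = 44 / 0.0271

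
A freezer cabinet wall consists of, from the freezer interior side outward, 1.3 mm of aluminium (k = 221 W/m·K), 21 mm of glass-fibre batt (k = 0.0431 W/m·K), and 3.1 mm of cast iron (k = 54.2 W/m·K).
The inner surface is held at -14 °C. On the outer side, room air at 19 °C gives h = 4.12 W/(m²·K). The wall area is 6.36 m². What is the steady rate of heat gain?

Q ≈ 287 W

Using the resistance-network approach (series):
R_aluminium = L/(kA) = 0.0013/(221×6.36) = 9.249×10^-7 K/W
R_glass-fibre batt = L/(kA) = 0.021/(0.0431×6.36) = 0.07661 K/W
R_cast iron = L/(kA) = 0.0031/(54.2×6.36) = 8.993×10^-6 K/W
R_outer film = 1/(h_o·A) = 1/(4.12×6.36) = 0.03816 K/W
R_total = 0.1148 K/W
Q = ΔT / R_total = 33 / 0.1148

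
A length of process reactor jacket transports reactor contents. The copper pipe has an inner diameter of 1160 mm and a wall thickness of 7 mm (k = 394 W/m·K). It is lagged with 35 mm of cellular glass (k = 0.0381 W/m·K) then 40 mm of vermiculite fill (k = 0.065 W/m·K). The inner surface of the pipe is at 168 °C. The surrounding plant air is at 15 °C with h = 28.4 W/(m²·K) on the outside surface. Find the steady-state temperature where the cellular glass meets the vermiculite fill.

T ≈ 76.2 °C

Treating each annulus and film as a series resistance:
R_copper pipe wall = ln(587/580)/(2π×394×1) = 4.846×10^-6 K/W
R_cellular glass = ln(622/587)/(2π×0.0381×1) = 0.2419 K/W
R_vermiculite fill = ln(662/622)/(2π×0.065×1) = 0.1526 K/W
R_outer film = 1/(h_o·2πr_oL) = 1/(28.4×2π×0.662×1) = 0.008465 K/W
R_total = 0.403 K/W
Q = ΔT/R_total = 153/0.403
Q = 380 W/m
T_interface = T_inner − Q·ΣR(inner→interface) = 168 − 380×0.2419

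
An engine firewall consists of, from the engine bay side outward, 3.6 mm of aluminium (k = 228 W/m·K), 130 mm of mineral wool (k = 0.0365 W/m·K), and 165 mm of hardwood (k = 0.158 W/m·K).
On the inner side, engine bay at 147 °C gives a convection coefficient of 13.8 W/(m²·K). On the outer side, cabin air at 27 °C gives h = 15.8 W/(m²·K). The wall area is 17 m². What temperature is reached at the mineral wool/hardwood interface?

T ≈ 55 °C

Series thermal resistances:
R_inner film = 1/(h_i·A) = 1/(13.8×17) = 0.004263 K/W
R_aluminium = L/(kA) = 0.0036/(228×17) = 9.288×10^-7 K/W
R_mineral wool = L/(kA) = 0.13/(0.0365×17) = 0.2095 K/W
R_hardwood = L/(kA) = 0.165/(0.158×17) = 0.06143 K/W
R_outer film = 1/(h_o·A) = 1/(15.8×17) = 0.003723 K/W
R_total = 0.2789 K/W;  Q = ΔT/R_total = 120/0.2789 = 430.2 W
T_interface = T_inner − Q·ΣR(inner→interface) = 147 − 430×0.2138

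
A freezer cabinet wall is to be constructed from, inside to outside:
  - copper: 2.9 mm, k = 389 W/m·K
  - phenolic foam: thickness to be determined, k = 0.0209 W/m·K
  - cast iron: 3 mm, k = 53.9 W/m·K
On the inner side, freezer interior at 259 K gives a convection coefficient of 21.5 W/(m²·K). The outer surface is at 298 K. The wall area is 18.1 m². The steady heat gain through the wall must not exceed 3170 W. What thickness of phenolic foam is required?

L ≈ 3.68 mm

Model the wall as resistances in series:
R_inner film = 1/(h_i·A) = 1/(21.5×18.1) = 0.00257 K/W
R_copper = L/(kA) = 0.0029/(389×18.1) = 4.119×10^-7 K/W
R_cast iron = L/(kA) = 0.003/(53.9×18.1) = 3.075×10^-6 K/W
Sum of the known resistances R_other = 0.002573 K/W
Required total resistance R_tot = ΔT/Q_allow = 39/3170 = 0.0123 K/W
R_phenolic foam = R_tot − R_other = 0.00973 K/W
L = R·k·A = 0.00973×0.0209×18.1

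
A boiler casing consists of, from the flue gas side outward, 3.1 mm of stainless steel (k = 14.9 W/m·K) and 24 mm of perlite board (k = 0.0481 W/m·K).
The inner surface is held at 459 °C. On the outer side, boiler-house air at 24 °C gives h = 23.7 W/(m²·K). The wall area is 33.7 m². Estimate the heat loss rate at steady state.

Model the wall as resistances in series:
R_stainless steel = L/(kA) = 0.0031/(14.9×33.7) = 6.174×10^-6 K/W
R_perlite board = L/(kA) = 0.024/(0.0481×33.7) = 0.01481 K/W
R_outer film = 1/(h_o·A) = 1/(23.7×33.7) = 0.001252 K/W
R_total = 0.01606 K/W
Q = ΔT / R_total = 435 / 0.01606

Q ≈ 27100 W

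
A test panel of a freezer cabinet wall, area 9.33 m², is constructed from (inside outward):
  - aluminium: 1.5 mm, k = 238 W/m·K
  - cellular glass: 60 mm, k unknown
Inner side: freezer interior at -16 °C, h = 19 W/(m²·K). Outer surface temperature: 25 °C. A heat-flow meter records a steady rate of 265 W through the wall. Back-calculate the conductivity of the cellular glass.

Treating each layer as a thermal resistance in series:
R_inner film = 1/(h_i·A) = 1/(19×9.33) = 0.005641 K/W
R_aluminium = L/(kA) = 0.0015/(238×9.33) = 6.755×10^-7 K/W
Sum of known resistances R_other = 0.005642 K/W
Total R = ΔT/Q = 41/265 = 0.1547 K/W
R_cellular glass = R_total − R_other = 0.1491 K/W
k = L/(R·A) = 0.06/(0.1491×9.33)

k ≈ 0.0431 W/(m·K)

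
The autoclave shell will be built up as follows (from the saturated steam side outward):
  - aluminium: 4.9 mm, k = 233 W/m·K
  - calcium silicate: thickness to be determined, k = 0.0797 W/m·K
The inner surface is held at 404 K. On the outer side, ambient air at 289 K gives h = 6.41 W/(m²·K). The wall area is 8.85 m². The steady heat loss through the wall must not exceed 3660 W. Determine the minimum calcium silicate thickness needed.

L ≈ 9.73 mm

Series thermal resistances:
R_aluminium = L/(kA) = 0.0049/(233×8.85) = 2.376×10^-6 K/W
R_outer film = 1/(h_o·A) = 1/(6.41×8.85) = 0.01763 K/W
Sum of the known resistances R_other = 0.01763 K/W
Required total resistance R_tot = ΔT/Q_allow = 115/3660 = 0.03142 K/W
R_calcium silicate = R_tot − R_other = 0.01379 K/W
L = R·k·A = 0.01379×0.0797×8.85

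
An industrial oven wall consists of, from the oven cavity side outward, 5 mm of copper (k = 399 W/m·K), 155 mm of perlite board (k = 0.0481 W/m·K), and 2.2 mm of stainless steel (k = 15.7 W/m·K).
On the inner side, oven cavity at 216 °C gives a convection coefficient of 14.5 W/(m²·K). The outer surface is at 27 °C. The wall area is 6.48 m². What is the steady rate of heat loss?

Q ≈ 372 W

Model the wall as resistances in series:
R_inner film = 1/(h_i·A) = 1/(14.5×6.48) = 0.01064 K/W
R_copper = L/(kA) = 0.005/(399×6.48) = 1.934×10^-6 K/W
R_perlite board = L/(kA) = 0.155/(0.0481×6.48) = 0.4973 K/W
R_stainless steel = L/(kA) = 0.0022/(15.7×6.48) = 2.162×10^-5 K/W
R_total = 0.508 K/W
Q = ΔT / R_total = 189 / 0.508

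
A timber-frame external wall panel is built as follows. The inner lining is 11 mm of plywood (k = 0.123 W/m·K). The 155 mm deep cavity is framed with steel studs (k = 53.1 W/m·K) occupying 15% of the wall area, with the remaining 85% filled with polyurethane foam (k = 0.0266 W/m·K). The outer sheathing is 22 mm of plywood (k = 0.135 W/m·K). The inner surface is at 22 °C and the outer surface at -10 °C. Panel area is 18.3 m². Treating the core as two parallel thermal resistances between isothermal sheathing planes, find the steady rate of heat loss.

Q ≈ 2150 W

Sheathing layers in series; stud and cavity paths in parallel between them.
R_inner = 0.011/(0.123×18.3) = 0.004887 K/W
R_stud  = 0.155/(53.1×0.15×18.3) = 0.001063 K/W
R_cav   = 0.155/(0.0266×0.85×18.3) = 0.3746 K/W
1/R_core = 1/R_stud + 1/R_cav → R_core = 0.00106 K/W
R_outer = 0.022/(0.135×18.3) = 0.008905 K/W
R_total = 0.01485 K/W
Q = ΔT/R_total = 32/0.01485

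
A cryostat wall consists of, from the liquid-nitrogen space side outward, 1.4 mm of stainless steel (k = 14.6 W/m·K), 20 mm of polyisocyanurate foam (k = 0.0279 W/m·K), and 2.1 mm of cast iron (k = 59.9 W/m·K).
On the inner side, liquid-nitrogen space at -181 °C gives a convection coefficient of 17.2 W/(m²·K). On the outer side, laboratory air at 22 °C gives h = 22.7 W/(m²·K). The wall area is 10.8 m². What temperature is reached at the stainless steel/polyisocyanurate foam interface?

Using the resistance-network approach (series):
R_inner film = 1/(h_i·A) = 1/(17.2×10.8) = 0.005383 K/W
R_stainless steel = L/(kA) = 0.0014/(14.6×10.8) = 8.879×10^-6 K/W
R_polyisocyanurate foam = L/(kA) = 0.02/(0.0279×10.8) = 0.06637 K/W
R_cast iron = L/(kA) = 0.0021/(59.9×10.8) = 3.246×10^-6 K/W
R_outer film = 1/(h_o·A) = 1/(22.7×10.8) = 0.004079 K/W
R_total = 0.07585 K/W;  Q = ΔT/R_total = 203/0.07585 = 2676 W
T_interface = T_inner + Q·ΣR(inner→interface) = -181 + 2680×0.005392

T ≈ -167 °C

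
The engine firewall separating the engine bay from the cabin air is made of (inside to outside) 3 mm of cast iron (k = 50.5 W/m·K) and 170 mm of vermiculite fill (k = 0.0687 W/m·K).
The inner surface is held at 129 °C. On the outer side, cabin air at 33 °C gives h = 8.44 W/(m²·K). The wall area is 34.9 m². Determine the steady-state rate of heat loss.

Using the resistance-network approach (series):
R_cast iron = L/(kA) = 0.003/(50.5×34.9) = 1.702×10^-6 K/W
R_vermiculite fill = L/(kA) = 0.17/(0.0687×34.9) = 0.0709 K/W
R_outer film = 1/(h_o·A) = 1/(8.44×34.9) = 0.003395 K/W
R_total = 0.0743 K/W
Q = ΔT / R_total = 96 / 0.0743

Q ≈ 1290 W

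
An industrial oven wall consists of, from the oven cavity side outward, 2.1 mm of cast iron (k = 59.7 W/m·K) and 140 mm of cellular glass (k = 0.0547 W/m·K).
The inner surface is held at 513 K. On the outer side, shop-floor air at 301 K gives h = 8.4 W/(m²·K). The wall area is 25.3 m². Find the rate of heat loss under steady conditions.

Using the resistance-network approach (series):
R_cast iron = L/(kA) = 0.0021/(59.7×25.3) = 1.39×10^-6 K/W
R_cellular glass = L/(kA) = 0.14/(0.0547×25.3) = 0.1012 K/W
R_outer film = 1/(h_o·A) = 1/(8.4×25.3) = 0.004705 K/W
R_total = 0.1059 K/W
Q = ΔT / R_total = 212 / 0.1059

Q ≈ 2000 W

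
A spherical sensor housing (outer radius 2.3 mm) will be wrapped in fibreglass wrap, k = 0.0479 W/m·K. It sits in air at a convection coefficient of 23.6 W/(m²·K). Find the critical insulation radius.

For a sphere r_cr = 2k/h = 2×0.0479/23.6
r_cr = 4.06 mm; since the bare radius (2.3 mm) is below r_cr, adding a thin layer of insulation will *increase* heat loss.

r_cr ≈ 4.06 mm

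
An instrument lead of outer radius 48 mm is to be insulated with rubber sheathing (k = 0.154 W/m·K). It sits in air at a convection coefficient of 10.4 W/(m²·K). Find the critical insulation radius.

For a cylinder r_cr = k/h = 0.154/10.4
r_cr = 14.8 mm; since the bare radius (48 mm) is above r_cr, any added insulation will reduce heat loss.

r_cr ≈ 14.8 mm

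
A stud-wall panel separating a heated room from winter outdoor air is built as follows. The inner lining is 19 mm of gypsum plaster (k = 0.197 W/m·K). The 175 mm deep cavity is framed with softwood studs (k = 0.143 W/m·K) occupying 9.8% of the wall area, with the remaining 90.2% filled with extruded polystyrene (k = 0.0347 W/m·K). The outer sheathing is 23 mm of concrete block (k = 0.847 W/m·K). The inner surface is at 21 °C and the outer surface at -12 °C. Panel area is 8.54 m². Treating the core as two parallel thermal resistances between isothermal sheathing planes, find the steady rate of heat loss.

Sheathing layers in series; stud and cavity paths in parallel between them.
R_inner = 0.019/(0.197×8.54) = 0.01129 K/W
R_stud  = 0.175/(0.143×0.098×8.54) = 1.462 K/W
R_cav   = 0.175/(0.0347×0.902×8.54) = 0.6547 K/W
1/R_core = 1/R_stud + 1/R_cav → R_core = 0.4522 K/W
R_outer = 0.023/(0.847×8.54) = 0.00318 K/W
R_total = 0.4667 K/W
Q = ΔT/R_total = 33/0.4667

Q ≈ 70.7 W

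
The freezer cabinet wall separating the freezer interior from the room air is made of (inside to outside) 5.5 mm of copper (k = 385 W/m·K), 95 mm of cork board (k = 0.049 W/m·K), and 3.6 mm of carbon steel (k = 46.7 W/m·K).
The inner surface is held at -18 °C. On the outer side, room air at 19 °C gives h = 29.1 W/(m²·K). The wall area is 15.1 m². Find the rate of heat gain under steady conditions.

Using the resistance-network approach (series):
R_copper = L/(kA) = 0.0055/(385×15.1) = 9.461×10^-7 K/W
R_cork board = L/(kA) = 0.095/(0.049×15.1) = 0.1284 K/W
R_carbon steel = L/(kA) = 0.0036/(46.7×15.1) = 5.105×10^-6 K/W
R_outer film = 1/(h_o·A) = 1/(29.1×15.1) = 0.002276 K/W
R_total = 0.1307 K/W
Q = ΔT / R_total = 37 / 0.1307

Q ≈ 283 W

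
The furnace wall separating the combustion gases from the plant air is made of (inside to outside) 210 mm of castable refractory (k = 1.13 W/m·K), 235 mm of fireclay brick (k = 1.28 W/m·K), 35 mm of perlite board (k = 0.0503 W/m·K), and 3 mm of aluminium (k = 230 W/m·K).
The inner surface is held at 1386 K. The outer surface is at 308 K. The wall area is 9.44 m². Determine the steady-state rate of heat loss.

Using the resistance-network approach (series):
R_castable refractory = L/(kA) = 0.21/(1.13×9.44) = 0.01969 K/W
R_fireclay brick = L/(kA) = 0.235/(1.28×9.44) = 0.01945 K/W
R_perlite board = L/(kA) = 0.035/(0.0503×9.44) = 0.07371 K/W
R_aluminium = L/(kA) = 0.003/(230×9.44) = 1.382×10^-6 K/W
R_total = 0.1128 K/W
Q = ΔT / R_total = 1078 / 0.1128

Q ≈ 9550 W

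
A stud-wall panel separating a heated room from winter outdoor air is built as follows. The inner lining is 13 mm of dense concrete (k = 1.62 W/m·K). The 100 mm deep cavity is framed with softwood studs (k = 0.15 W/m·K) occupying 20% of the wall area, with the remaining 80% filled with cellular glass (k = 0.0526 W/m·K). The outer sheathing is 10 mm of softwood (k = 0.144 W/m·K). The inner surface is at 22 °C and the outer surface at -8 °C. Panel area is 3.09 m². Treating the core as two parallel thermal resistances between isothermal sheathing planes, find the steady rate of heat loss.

Sheathing layers in series; stud and cavity paths in parallel between them.
R_inner = 0.013/(1.62×3.09) = 0.002597 K/W
R_stud  = 0.1/(0.15×0.2×3.09) = 1.079 K/W
R_cav   = 0.1/(0.0526×0.8×3.09) = 0.7691 K/W
1/R_core = 1/R_stud + 1/R_cav → R_core = 0.449 K/W
R_outer = 0.01/(0.144×3.09) = 0.02247 K/W
R_total = 0.4741 K/W
Q = ΔT/R_total = 30/0.4741

Q ≈ 63.3 W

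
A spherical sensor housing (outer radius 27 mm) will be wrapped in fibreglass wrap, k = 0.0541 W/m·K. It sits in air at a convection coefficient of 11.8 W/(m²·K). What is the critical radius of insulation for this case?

For a sphere r_cr = 2k/h = 2×0.0541/11.8
r_cr = 9.17 mm; since the bare radius (27 mm) is above r_cr, any added insulation will reduce heat loss.

r_cr ≈ 9.17 mm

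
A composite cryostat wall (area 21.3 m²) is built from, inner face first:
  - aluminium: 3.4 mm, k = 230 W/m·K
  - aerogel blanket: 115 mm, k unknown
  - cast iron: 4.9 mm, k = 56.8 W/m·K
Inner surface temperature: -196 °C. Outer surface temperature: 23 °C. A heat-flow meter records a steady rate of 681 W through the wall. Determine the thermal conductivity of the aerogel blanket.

Series thermal resistances:
R_aluminium = L/(kA) = 0.0034/(230×21.3) = 6.94×10^-7 K/W
R_cast iron = L/(kA) = 0.0049/(56.8×21.3) = 4.05×10^-6 K/W
Sum of known resistances R_other = 4.744×10^-6 K/W
Total R = ΔT/Q = 219/681 = 0.3216 K/W
R_aerogel blanket = R_total − R_other = 0.3216 K/W
k = L/(R·A) = 0.115/(0.3216×21.3)

k ≈ 0.0168 W/(m·K)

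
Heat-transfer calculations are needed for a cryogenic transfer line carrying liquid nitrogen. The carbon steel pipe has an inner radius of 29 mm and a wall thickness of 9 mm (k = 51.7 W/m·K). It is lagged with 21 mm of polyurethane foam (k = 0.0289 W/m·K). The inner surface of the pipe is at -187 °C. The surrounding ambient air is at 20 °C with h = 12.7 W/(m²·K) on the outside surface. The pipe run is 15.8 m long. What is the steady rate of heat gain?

Cylindrical conduction, so R = ln(r₂/r₁)/(2πkL) per layer, in series:
R_carbon steel pipe wall = ln(38/29)/(2π×51.7×15.8) = 5.266×10^-5 K/W
R_polyurethane foam = ln(59/38)/(2π×0.0289×15.8) = 0.1533 K/W
R_outer film = 1/(h_o·2πr_oL) = 1/(12.7×2π×0.059×15.8) = 0.01344 K/W
R_total = 0.1668 K/W
Q = ΔT/R_total = 207/0.1668

Q ≈ 1240 W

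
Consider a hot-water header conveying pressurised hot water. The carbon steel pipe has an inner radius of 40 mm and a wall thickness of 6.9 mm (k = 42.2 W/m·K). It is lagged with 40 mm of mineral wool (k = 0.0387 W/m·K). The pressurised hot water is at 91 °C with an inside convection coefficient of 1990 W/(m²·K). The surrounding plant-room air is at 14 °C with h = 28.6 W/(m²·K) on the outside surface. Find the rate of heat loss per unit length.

q′ ≈ 29.6 W/m

Radial resistances (cylindrical: R_cond = ln(r_o/r_i)/(2πkL), R_conv = 1/(h·2πrL)):
R_inner film = 1/(h_i·2πr₁L) = 1/(1990×2π×0.04×1) = 0.001999 K/W
R_carbon steel pipe wall = ln(46.9/40)/(2π×42.2×1) = 6.002×10^-4 K/W
R_mineral wool = ln(86.9/46.9)/(2π×0.0387×1) = 2.536 K/W
R_outer film = 1/(h_o·2πr_oL) = 1/(28.6×2π×0.0869×1) = 0.06404 K/W
R_total = 2.603 K/W
Q = ΔT/R_total = 77/2.603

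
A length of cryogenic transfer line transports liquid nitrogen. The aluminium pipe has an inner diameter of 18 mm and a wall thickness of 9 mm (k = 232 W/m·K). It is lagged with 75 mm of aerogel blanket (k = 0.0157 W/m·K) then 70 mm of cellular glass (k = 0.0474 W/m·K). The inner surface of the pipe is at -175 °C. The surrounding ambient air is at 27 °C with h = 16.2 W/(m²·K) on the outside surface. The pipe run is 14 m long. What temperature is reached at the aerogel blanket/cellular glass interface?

Cylindrical conduction, so R = ln(r₂/r₁)/(2πkL) per layer, in series:
R_aluminium pipe wall = ln(18/9)/(2π×232×14) = 3.396×10^-5 K/W
R_aerogel blanket = ln(93/18)/(2π×0.0157×14) = 1.189 K/W
R_cellular glass = ln(163/93)/(2π×0.0474×14) = 0.1346 K/W
R_outer film = 1/(h_o·2πr_oL) = 1/(16.2×2π×0.163×14) = 0.004305 K/W
R_total = 1.328 K/W
Q = ΔT/R_total = 202/1.328
Q = 152 W
T_interface = T_inner + Q·ΣR(inner→interface) = -175 + 152×1.189

T ≈ 5.87 °C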